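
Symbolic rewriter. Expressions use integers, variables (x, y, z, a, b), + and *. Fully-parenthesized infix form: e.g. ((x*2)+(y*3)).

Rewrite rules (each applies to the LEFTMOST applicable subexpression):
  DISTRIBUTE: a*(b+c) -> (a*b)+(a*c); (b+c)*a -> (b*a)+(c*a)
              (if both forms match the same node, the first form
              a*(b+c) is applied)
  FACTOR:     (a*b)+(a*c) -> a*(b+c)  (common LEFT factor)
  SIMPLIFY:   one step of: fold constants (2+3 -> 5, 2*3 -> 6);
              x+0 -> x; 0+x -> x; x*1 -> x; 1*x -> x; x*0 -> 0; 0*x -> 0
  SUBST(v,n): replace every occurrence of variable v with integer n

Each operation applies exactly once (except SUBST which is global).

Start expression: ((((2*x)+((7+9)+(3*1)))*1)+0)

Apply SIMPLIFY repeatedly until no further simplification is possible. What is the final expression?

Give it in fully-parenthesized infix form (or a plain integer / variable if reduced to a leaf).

Answer: ((2*x)+19)

Derivation:
Start: ((((2*x)+((7+9)+(3*1)))*1)+0)
Step 1: at root: ((((2*x)+((7+9)+(3*1)))*1)+0) -> (((2*x)+((7+9)+(3*1)))*1); overall: ((((2*x)+((7+9)+(3*1)))*1)+0) -> (((2*x)+((7+9)+(3*1)))*1)
Step 2: at root: (((2*x)+((7+9)+(3*1)))*1) -> ((2*x)+((7+9)+(3*1))); overall: (((2*x)+((7+9)+(3*1)))*1) -> ((2*x)+((7+9)+(3*1)))
Step 3: at RL: (7+9) -> 16; overall: ((2*x)+((7+9)+(3*1))) -> ((2*x)+(16+(3*1)))
Step 4: at RR: (3*1) -> 3; overall: ((2*x)+(16+(3*1))) -> ((2*x)+(16+3))
Step 5: at R: (16+3) -> 19; overall: ((2*x)+(16+3)) -> ((2*x)+19)
Fixed point: ((2*x)+19)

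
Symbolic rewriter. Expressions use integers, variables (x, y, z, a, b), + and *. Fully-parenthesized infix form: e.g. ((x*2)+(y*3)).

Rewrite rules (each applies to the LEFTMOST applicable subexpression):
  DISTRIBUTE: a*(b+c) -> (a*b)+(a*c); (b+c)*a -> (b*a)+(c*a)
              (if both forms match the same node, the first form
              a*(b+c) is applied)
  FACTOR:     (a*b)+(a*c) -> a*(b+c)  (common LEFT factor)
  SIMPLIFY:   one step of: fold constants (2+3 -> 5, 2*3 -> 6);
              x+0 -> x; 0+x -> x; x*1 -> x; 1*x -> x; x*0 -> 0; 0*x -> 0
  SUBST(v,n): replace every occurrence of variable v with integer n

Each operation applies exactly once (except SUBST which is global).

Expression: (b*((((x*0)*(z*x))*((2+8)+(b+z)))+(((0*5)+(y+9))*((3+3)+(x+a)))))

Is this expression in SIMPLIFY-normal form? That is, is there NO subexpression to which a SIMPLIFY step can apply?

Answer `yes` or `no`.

Expression: (b*((((x*0)*(z*x))*((2+8)+(b+z)))+(((0*5)+(y+9))*((3+3)+(x+a)))))
Scanning for simplifiable subexpressions (pre-order)...
  at root: (b*((((x*0)*(z*x))*((2+8)+(b+z)))+(((0*5)+(y+9))*((3+3)+(x+a))))) (not simplifiable)
  at R: ((((x*0)*(z*x))*((2+8)+(b+z)))+(((0*5)+(y+9))*((3+3)+(x+a)))) (not simplifiable)
  at RL: (((x*0)*(z*x))*((2+8)+(b+z))) (not simplifiable)
  at RLL: ((x*0)*(z*x)) (not simplifiable)
  at RLLL: (x*0) (SIMPLIFIABLE)
  at RLLR: (z*x) (not simplifiable)
  at RLR: ((2+8)+(b+z)) (not simplifiable)
  at RLRL: (2+8) (SIMPLIFIABLE)
  at RLRR: (b+z) (not simplifiable)
  at RR: (((0*5)+(y+9))*((3+3)+(x+a))) (not simplifiable)
  at RRL: ((0*5)+(y+9)) (not simplifiable)
  at RRLL: (0*5) (SIMPLIFIABLE)
  at RRLR: (y+9) (not simplifiable)
  at RRR: ((3+3)+(x+a)) (not simplifiable)
  at RRRL: (3+3) (SIMPLIFIABLE)
  at RRRR: (x+a) (not simplifiable)
Found simplifiable subexpr at path RLLL: (x*0)
One SIMPLIFY step would give: (b*(((0*(z*x))*((2+8)+(b+z)))+(((0*5)+(y+9))*((3+3)+(x+a)))))
-> NOT in normal form.

Answer: no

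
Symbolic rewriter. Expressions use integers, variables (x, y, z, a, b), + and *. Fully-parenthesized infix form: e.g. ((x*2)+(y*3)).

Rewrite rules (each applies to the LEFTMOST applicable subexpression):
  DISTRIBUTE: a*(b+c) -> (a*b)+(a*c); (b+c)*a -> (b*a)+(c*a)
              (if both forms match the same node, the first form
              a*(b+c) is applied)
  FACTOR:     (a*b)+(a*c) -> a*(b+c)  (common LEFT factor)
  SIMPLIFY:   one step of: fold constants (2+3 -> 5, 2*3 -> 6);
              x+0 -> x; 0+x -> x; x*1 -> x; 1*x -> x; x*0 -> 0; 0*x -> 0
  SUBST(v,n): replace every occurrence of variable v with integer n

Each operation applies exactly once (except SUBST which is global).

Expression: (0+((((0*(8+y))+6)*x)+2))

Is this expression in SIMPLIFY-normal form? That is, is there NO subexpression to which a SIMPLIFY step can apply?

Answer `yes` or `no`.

Expression: (0+((((0*(8+y))+6)*x)+2))
Scanning for simplifiable subexpressions (pre-order)...
  at root: (0+((((0*(8+y))+6)*x)+2)) (SIMPLIFIABLE)
  at R: ((((0*(8+y))+6)*x)+2) (not simplifiable)
  at RL: (((0*(8+y))+6)*x) (not simplifiable)
  at RLL: ((0*(8+y))+6) (not simplifiable)
  at RLLL: (0*(8+y)) (SIMPLIFIABLE)
  at RLLLR: (8+y) (not simplifiable)
Found simplifiable subexpr at path root: (0+((((0*(8+y))+6)*x)+2))
One SIMPLIFY step would give: ((((0*(8+y))+6)*x)+2)
-> NOT in normal form.

Answer: no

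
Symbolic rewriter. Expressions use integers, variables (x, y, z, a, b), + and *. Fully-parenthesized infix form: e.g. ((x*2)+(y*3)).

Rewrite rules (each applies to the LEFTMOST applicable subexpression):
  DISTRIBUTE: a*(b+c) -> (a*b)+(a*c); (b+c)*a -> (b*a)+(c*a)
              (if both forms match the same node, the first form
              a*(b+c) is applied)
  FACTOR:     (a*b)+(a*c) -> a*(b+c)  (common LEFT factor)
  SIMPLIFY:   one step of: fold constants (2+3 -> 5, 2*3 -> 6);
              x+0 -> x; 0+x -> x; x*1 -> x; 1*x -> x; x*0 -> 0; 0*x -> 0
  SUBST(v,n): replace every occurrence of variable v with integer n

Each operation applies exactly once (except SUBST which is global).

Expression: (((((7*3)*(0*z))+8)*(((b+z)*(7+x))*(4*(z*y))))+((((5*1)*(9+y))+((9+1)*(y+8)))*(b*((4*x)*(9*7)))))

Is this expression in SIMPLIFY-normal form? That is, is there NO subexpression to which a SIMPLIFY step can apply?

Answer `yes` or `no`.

Expression: (((((7*3)*(0*z))+8)*(((b+z)*(7+x))*(4*(z*y))))+((((5*1)*(9+y))+((9+1)*(y+8)))*(b*((4*x)*(9*7)))))
Scanning for simplifiable subexpressions (pre-order)...
  at root: (((((7*3)*(0*z))+8)*(((b+z)*(7+x))*(4*(z*y))))+((((5*1)*(9+y))+((9+1)*(y+8)))*(b*((4*x)*(9*7))))) (not simplifiable)
  at L: ((((7*3)*(0*z))+8)*(((b+z)*(7+x))*(4*(z*y)))) (not simplifiable)
  at LL: (((7*3)*(0*z))+8) (not simplifiable)
  at LLL: ((7*3)*(0*z)) (not simplifiable)
  at LLLL: (7*3) (SIMPLIFIABLE)
  at LLLR: (0*z) (SIMPLIFIABLE)
  at LR: (((b+z)*(7+x))*(4*(z*y))) (not simplifiable)
  at LRL: ((b+z)*(7+x)) (not simplifiable)
  at LRLL: (b+z) (not simplifiable)
  at LRLR: (7+x) (not simplifiable)
  at LRR: (4*(z*y)) (not simplifiable)
  at LRRR: (z*y) (not simplifiable)
  at R: ((((5*1)*(9+y))+((9+1)*(y+8)))*(b*((4*x)*(9*7)))) (not simplifiable)
  at RL: (((5*1)*(9+y))+((9+1)*(y+8))) (not simplifiable)
  at RLL: ((5*1)*(9+y)) (not simplifiable)
  at RLLL: (5*1) (SIMPLIFIABLE)
  at RLLR: (9+y) (not simplifiable)
  at RLR: ((9+1)*(y+8)) (not simplifiable)
  at RLRL: (9+1) (SIMPLIFIABLE)
  at RLRR: (y+8) (not simplifiable)
  at RR: (b*((4*x)*(9*7))) (not simplifiable)
  at RRR: ((4*x)*(9*7)) (not simplifiable)
  at RRRL: (4*x) (not simplifiable)
  at RRRR: (9*7) (SIMPLIFIABLE)
Found simplifiable subexpr at path LLLL: (7*3)
One SIMPLIFY step would give: ((((21*(0*z))+8)*(((b+z)*(7+x))*(4*(z*y))))+((((5*1)*(9+y))+((9+1)*(y+8)))*(b*((4*x)*(9*7)))))
-> NOT in normal form.

Answer: no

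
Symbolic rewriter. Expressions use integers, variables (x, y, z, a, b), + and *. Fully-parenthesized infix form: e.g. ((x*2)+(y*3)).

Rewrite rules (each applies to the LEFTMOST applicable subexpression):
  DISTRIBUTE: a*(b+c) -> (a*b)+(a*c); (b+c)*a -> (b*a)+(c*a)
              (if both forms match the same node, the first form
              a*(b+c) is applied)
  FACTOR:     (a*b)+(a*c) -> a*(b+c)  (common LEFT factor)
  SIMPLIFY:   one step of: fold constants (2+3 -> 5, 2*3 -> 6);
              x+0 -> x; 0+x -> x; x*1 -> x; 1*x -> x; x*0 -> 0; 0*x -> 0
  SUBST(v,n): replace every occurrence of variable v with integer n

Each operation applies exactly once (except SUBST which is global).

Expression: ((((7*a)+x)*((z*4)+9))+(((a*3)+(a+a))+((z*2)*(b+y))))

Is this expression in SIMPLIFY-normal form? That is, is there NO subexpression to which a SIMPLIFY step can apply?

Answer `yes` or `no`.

Expression: ((((7*a)+x)*((z*4)+9))+(((a*3)+(a+a))+((z*2)*(b+y))))
Scanning for simplifiable subexpressions (pre-order)...
  at root: ((((7*a)+x)*((z*4)+9))+(((a*3)+(a+a))+((z*2)*(b+y)))) (not simplifiable)
  at L: (((7*a)+x)*((z*4)+9)) (not simplifiable)
  at LL: ((7*a)+x) (not simplifiable)
  at LLL: (7*a) (not simplifiable)
  at LR: ((z*4)+9) (not simplifiable)
  at LRL: (z*4) (not simplifiable)
  at R: (((a*3)+(a+a))+((z*2)*(b+y))) (not simplifiable)
  at RL: ((a*3)+(a+a)) (not simplifiable)
  at RLL: (a*3) (not simplifiable)
  at RLR: (a+a) (not simplifiable)
  at RR: ((z*2)*(b+y)) (not simplifiable)
  at RRL: (z*2) (not simplifiable)
  at RRR: (b+y) (not simplifiable)
Result: no simplifiable subexpression found -> normal form.

Answer: yes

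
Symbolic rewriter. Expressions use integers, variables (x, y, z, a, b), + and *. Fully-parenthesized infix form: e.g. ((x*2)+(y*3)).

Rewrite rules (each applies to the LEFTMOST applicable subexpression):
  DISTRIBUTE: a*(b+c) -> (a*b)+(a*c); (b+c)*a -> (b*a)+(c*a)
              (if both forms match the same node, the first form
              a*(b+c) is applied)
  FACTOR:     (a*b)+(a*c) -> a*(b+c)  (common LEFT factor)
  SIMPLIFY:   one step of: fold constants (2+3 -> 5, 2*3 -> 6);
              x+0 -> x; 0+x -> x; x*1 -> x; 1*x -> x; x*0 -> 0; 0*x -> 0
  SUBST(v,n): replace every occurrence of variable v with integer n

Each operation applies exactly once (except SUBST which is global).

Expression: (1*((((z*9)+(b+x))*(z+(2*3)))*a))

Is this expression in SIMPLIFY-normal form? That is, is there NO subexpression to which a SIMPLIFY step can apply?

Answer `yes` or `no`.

Expression: (1*((((z*9)+(b+x))*(z+(2*3)))*a))
Scanning for simplifiable subexpressions (pre-order)...
  at root: (1*((((z*9)+(b+x))*(z+(2*3)))*a)) (SIMPLIFIABLE)
  at R: ((((z*9)+(b+x))*(z+(2*3)))*a) (not simplifiable)
  at RL: (((z*9)+(b+x))*(z+(2*3))) (not simplifiable)
  at RLL: ((z*9)+(b+x)) (not simplifiable)
  at RLLL: (z*9) (not simplifiable)
  at RLLR: (b+x) (not simplifiable)
  at RLR: (z+(2*3)) (not simplifiable)
  at RLRR: (2*3) (SIMPLIFIABLE)
Found simplifiable subexpr at path root: (1*((((z*9)+(b+x))*(z+(2*3)))*a))
One SIMPLIFY step would give: ((((z*9)+(b+x))*(z+(2*3)))*a)
-> NOT in normal form.

Answer: no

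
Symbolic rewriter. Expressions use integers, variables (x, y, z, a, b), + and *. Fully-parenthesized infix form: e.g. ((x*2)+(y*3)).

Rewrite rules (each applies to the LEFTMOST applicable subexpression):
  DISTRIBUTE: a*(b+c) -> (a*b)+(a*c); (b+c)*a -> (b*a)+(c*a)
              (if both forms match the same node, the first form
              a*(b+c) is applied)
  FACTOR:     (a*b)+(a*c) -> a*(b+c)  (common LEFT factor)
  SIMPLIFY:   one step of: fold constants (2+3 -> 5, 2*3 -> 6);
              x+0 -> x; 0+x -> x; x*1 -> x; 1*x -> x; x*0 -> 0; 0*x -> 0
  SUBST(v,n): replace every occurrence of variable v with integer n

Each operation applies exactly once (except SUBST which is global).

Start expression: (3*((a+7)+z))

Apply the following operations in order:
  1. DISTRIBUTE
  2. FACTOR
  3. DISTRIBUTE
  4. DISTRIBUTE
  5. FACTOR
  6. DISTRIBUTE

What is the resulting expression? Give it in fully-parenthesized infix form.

Answer: (((3*a)+(3*7))+(3*z))

Derivation:
Start: (3*((a+7)+z))
Apply DISTRIBUTE at root (target: (3*((a+7)+z))): (3*((a+7)+z)) -> ((3*(a+7))+(3*z))
Apply FACTOR at root (target: ((3*(a+7))+(3*z))): ((3*(a+7))+(3*z)) -> (3*((a+7)+z))
Apply DISTRIBUTE at root (target: (3*((a+7)+z))): (3*((a+7)+z)) -> ((3*(a+7))+(3*z))
Apply DISTRIBUTE at L (target: (3*(a+7))): ((3*(a+7))+(3*z)) -> (((3*a)+(3*7))+(3*z))
Apply FACTOR at L (target: ((3*a)+(3*7))): (((3*a)+(3*7))+(3*z)) -> ((3*(a+7))+(3*z))
Apply DISTRIBUTE at L (target: (3*(a+7))): ((3*(a+7))+(3*z)) -> (((3*a)+(3*7))+(3*z))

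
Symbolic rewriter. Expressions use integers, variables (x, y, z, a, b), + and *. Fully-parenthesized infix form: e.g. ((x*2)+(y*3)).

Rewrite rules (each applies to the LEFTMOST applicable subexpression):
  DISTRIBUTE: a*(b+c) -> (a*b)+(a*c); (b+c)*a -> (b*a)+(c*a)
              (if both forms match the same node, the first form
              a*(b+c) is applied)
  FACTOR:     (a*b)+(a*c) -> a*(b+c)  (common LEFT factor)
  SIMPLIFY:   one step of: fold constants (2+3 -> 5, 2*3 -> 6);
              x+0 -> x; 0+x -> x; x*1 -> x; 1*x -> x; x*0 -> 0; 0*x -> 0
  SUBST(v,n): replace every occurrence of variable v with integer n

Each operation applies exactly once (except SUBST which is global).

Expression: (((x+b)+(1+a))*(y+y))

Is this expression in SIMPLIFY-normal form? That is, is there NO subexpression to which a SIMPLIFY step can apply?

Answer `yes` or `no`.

Answer: yes

Derivation:
Expression: (((x+b)+(1+a))*(y+y))
Scanning for simplifiable subexpressions (pre-order)...
  at root: (((x+b)+(1+a))*(y+y)) (not simplifiable)
  at L: ((x+b)+(1+a)) (not simplifiable)
  at LL: (x+b) (not simplifiable)
  at LR: (1+a) (not simplifiable)
  at R: (y+y) (not simplifiable)
Result: no simplifiable subexpression found -> normal form.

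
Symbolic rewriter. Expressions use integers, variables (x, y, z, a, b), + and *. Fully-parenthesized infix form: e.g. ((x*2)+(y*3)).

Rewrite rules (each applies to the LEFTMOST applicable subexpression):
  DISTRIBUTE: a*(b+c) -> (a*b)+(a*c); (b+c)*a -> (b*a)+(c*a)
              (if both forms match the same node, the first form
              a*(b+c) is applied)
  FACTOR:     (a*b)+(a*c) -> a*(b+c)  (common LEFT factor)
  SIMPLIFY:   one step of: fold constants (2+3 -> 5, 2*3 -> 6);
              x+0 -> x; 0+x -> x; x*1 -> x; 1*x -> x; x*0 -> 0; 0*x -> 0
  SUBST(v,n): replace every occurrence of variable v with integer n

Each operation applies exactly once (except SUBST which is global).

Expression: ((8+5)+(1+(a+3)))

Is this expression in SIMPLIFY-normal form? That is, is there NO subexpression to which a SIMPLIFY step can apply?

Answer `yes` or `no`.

Answer: no

Derivation:
Expression: ((8+5)+(1+(a+3)))
Scanning for simplifiable subexpressions (pre-order)...
  at root: ((8+5)+(1+(a+3))) (not simplifiable)
  at L: (8+5) (SIMPLIFIABLE)
  at R: (1+(a+3)) (not simplifiable)
  at RR: (a+3) (not simplifiable)
Found simplifiable subexpr at path L: (8+5)
One SIMPLIFY step would give: (13+(1+(a+3)))
-> NOT in normal form.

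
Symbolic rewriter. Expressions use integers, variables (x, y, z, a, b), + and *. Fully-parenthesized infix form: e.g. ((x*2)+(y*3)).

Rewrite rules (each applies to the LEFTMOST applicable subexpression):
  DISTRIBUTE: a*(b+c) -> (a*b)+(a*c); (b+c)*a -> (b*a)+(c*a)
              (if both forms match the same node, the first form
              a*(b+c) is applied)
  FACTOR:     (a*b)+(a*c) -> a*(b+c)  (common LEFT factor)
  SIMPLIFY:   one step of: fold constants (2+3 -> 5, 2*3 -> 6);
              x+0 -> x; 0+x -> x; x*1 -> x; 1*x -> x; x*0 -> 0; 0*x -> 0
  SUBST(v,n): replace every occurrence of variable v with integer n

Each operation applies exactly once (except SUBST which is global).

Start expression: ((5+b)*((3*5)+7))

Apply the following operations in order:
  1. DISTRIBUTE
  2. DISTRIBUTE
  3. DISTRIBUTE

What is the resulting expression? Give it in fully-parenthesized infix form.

Start: ((5+b)*((3*5)+7))
Apply DISTRIBUTE at root (target: ((5+b)*((3*5)+7))): ((5+b)*((3*5)+7)) -> (((5+b)*(3*5))+((5+b)*7))
Apply DISTRIBUTE at L (target: ((5+b)*(3*5))): (((5+b)*(3*5))+((5+b)*7)) -> (((5*(3*5))+(b*(3*5)))+((5+b)*7))
Apply DISTRIBUTE at R (target: ((5+b)*7)): (((5*(3*5))+(b*(3*5)))+((5+b)*7)) -> (((5*(3*5))+(b*(3*5)))+((5*7)+(b*7)))

Answer: (((5*(3*5))+(b*(3*5)))+((5*7)+(b*7)))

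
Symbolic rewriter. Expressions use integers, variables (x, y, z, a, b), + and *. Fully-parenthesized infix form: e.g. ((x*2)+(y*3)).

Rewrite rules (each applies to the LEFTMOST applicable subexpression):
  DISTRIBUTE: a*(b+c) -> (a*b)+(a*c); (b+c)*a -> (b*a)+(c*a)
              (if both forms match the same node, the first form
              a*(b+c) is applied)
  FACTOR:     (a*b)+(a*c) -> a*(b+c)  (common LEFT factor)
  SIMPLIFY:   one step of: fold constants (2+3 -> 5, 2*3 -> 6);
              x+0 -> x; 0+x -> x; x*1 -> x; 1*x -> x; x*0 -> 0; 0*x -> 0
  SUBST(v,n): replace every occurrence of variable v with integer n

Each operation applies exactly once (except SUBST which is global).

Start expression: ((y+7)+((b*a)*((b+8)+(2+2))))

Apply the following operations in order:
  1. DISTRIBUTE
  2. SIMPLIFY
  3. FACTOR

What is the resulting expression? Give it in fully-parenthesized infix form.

Start: ((y+7)+((b*a)*((b+8)+(2+2))))
Apply DISTRIBUTE at R (target: ((b*a)*((b+8)+(2+2)))): ((y+7)+((b*a)*((b+8)+(2+2)))) -> ((y+7)+(((b*a)*(b+8))+((b*a)*(2+2))))
Apply SIMPLIFY at RRR (target: (2+2)): ((y+7)+(((b*a)*(b+8))+((b*a)*(2+2)))) -> ((y+7)+(((b*a)*(b+8))+((b*a)*4)))
Apply FACTOR at R (target: (((b*a)*(b+8))+((b*a)*4))): ((y+7)+(((b*a)*(b+8))+((b*a)*4))) -> ((y+7)+((b*a)*((b+8)+4)))

Answer: ((y+7)+((b*a)*((b+8)+4)))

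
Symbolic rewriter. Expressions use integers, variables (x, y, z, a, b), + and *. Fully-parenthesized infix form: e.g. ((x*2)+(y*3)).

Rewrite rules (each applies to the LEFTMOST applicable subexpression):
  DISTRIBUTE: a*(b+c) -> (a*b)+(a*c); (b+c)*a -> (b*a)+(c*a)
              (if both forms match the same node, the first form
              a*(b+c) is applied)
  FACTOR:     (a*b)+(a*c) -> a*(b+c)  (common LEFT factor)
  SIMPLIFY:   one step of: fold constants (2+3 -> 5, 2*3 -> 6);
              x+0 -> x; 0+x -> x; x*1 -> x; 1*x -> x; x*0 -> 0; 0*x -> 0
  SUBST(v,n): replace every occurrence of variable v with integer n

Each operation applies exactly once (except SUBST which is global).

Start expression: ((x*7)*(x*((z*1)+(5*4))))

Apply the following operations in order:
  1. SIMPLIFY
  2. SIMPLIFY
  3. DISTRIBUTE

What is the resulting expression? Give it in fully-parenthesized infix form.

Answer: ((x*7)*((x*z)+(x*20)))

Derivation:
Start: ((x*7)*(x*((z*1)+(5*4))))
Apply SIMPLIFY at RRL (target: (z*1)): ((x*7)*(x*((z*1)+(5*4)))) -> ((x*7)*(x*(z+(5*4))))
Apply SIMPLIFY at RRR (target: (5*4)): ((x*7)*(x*(z+(5*4)))) -> ((x*7)*(x*(z+20)))
Apply DISTRIBUTE at R (target: (x*(z+20))): ((x*7)*(x*(z+20))) -> ((x*7)*((x*z)+(x*20)))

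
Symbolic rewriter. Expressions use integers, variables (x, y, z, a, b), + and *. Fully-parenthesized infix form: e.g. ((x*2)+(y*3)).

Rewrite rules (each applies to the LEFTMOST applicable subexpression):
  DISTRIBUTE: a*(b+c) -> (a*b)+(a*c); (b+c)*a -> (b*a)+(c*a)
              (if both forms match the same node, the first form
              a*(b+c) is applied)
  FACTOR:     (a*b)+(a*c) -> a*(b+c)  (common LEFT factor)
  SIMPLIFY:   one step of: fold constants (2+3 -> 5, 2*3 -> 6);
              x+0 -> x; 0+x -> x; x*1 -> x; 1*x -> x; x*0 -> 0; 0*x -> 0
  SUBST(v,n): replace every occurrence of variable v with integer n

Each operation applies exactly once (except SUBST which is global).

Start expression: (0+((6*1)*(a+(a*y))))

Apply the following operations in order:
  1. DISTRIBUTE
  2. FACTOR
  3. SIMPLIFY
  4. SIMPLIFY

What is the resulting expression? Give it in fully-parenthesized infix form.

Start: (0+((6*1)*(a+(a*y))))
Apply DISTRIBUTE at R (target: ((6*1)*(a+(a*y)))): (0+((6*1)*(a+(a*y)))) -> (0+(((6*1)*a)+((6*1)*(a*y))))
Apply FACTOR at R (target: (((6*1)*a)+((6*1)*(a*y)))): (0+(((6*1)*a)+((6*1)*(a*y)))) -> (0+((6*1)*(a+(a*y))))
Apply SIMPLIFY at root (target: (0+((6*1)*(a+(a*y))))): (0+((6*1)*(a+(a*y)))) -> ((6*1)*(a+(a*y)))
Apply SIMPLIFY at L (target: (6*1)): ((6*1)*(a+(a*y))) -> (6*(a+(a*y)))

Answer: (6*(a+(a*y)))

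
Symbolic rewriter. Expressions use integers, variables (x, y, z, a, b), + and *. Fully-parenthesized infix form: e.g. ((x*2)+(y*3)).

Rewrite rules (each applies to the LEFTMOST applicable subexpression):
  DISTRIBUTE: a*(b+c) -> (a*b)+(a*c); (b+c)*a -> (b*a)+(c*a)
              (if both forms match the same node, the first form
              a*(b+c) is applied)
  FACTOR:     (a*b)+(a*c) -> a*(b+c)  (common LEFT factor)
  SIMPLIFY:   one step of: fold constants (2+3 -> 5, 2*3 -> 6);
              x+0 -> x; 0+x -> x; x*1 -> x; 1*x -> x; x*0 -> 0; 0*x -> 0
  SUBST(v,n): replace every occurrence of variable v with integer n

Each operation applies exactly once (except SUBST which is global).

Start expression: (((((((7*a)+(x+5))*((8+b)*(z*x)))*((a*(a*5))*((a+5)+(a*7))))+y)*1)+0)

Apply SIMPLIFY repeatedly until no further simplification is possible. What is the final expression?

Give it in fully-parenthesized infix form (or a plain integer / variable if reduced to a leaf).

Answer: (((((7*a)+(x+5))*((8+b)*(z*x)))*((a*(a*5))*((a+5)+(a*7))))+y)

Derivation:
Start: (((((((7*a)+(x+5))*((8+b)*(z*x)))*((a*(a*5))*((a+5)+(a*7))))+y)*1)+0)
Step 1: at root: (((((((7*a)+(x+5))*((8+b)*(z*x)))*((a*(a*5))*((a+5)+(a*7))))+y)*1)+0) -> ((((((7*a)+(x+5))*((8+b)*(z*x)))*((a*(a*5))*((a+5)+(a*7))))+y)*1); overall: (((((((7*a)+(x+5))*((8+b)*(z*x)))*((a*(a*5))*((a+5)+(a*7))))+y)*1)+0) -> ((((((7*a)+(x+5))*((8+b)*(z*x)))*((a*(a*5))*((a+5)+(a*7))))+y)*1)
Step 2: at root: ((((((7*a)+(x+5))*((8+b)*(z*x)))*((a*(a*5))*((a+5)+(a*7))))+y)*1) -> (((((7*a)+(x+5))*((8+b)*(z*x)))*((a*(a*5))*((a+5)+(a*7))))+y); overall: ((((((7*a)+(x+5))*((8+b)*(z*x)))*((a*(a*5))*((a+5)+(a*7))))+y)*1) -> (((((7*a)+(x+5))*((8+b)*(z*x)))*((a*(a*5))*((a+5)+(a*7))))+y)
Fixed point: (((((7*a)+(x+5))*((8+b)*(z*x)))*((a*(a*5))*((a+5)+(a*7))))+y)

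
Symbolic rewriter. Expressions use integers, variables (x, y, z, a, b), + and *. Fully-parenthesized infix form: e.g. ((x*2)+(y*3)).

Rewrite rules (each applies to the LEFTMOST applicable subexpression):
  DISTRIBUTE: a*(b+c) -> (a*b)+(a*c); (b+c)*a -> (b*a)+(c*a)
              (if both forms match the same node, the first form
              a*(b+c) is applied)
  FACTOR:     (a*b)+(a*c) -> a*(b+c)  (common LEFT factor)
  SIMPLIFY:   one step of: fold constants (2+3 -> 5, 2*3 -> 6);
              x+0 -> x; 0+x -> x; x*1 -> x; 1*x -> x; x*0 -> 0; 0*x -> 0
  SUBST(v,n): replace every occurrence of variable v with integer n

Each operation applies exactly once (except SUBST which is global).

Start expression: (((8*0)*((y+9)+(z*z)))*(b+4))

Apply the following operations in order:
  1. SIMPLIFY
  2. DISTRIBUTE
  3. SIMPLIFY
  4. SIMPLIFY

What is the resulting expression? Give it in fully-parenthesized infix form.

Answer: (0+((0*((y+9)+(z*z)))*4))

Derivation:
Start: (((8*0)*((y+9)+(z*z)))*(b+4))
Apply SIMPLIFY at LL (target: (8*0)): (((8*0)*((y+9)+(z*z)))*(b+4)) -> ((0*((y+9)+(z*z)))*(b+4))
Apply DISTRIBUTE at root (target: ((0*((y+9)+(z*z)))*(b+4))): ((0*((y+9)+(z*z)))*(b+4)) -> (((0*((y+9)+(z*z)))*b)+((0*((y+9)+(z*z)))*4))
Apply SIMPLIFY at LL (target: (0*((y+9)+(z*z)))): (((0*((y+9)+(z*z)))*b)+((0*((y+9)+(z*z)))*4)) -> ((0*b)+((0*((y+9)+(z*z)))*4))
Apply SIMPLIFY at L (target: (0*b)): ((0*b)+((0*((y+9)+(z*z)))*4)) -> (0+((0*((y+9)+(z*z)))*4))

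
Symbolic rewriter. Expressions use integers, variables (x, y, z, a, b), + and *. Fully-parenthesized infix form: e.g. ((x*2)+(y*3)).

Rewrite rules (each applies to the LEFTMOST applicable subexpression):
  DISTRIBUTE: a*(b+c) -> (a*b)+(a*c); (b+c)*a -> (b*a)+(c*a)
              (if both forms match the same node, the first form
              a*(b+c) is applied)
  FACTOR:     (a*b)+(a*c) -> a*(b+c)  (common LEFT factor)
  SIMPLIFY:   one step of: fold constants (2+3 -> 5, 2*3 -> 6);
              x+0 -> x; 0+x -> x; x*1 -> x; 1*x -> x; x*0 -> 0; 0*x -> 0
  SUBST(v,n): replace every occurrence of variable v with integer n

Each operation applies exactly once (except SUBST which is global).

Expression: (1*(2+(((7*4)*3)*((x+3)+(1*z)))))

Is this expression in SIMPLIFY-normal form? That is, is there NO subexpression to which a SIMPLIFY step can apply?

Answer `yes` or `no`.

Answer: no

Derivation:
Expression: (1*(2+(((7*4)*3)*((x+3)+(1*z)))))
Scanning for simplifiable subexpressions (pre-order)...
  at root: (1*(2+(((7*4)*3)*((x+3)+(1*z))))) (SIMPLIFIABLE)
  at R: (2+(((7*4)*3)*((x+3)+(1*z)))) (not simplifiable)
  at RR: (((7*4)*3)*((x+3)+(1*z))) (not simplifiable)
  at RRL: ((7*4)*3) (not simplifiable)
  at RRLL: (7*4) (SIMPLIFIABLE)
  at RRR: ((x+3)+(1*z)) (not simplifiable)
  at RRRL: (x+3) (not simplifiable)
  at RRRR: (1*z) (SIMPLIFIABLE)
Found simplifiable subexpr at path root: (1*(2+(((7*4)*3)*((x+3)+(1*z)))))
One SIMPLIFY step would give: (2+(((7*4)*3)*((x+3)+(1*z))))
-> NOT in normal form.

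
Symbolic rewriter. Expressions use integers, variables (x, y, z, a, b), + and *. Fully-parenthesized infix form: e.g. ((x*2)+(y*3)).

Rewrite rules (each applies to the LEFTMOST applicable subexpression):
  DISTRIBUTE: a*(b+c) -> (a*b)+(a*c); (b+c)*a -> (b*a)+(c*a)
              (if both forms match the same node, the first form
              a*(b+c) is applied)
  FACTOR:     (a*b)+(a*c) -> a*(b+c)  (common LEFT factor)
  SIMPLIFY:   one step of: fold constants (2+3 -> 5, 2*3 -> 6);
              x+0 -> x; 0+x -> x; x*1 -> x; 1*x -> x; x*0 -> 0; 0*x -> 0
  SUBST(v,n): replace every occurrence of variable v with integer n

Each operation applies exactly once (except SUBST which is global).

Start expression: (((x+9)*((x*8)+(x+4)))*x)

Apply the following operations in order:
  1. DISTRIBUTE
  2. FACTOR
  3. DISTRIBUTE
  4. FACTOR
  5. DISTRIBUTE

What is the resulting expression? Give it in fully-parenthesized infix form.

Start: (((x+9)*((x*8)+(x+4)))*x)
Apply DISTRIBUTE at L (target: ((x+9)*((x*8)+(x+4)))): (((x+9)*((x*8)+(x+4)))*x) -> ((((x+9)*(x*8))+((x+9)*(x+4)))*x)
Apply FACTOR at L (target: (((x+9)*(x*8))+((x+9)*(x+4)))): ((((x+9)*(x*8))+((x+9)*(x+4)))*x) -> (((x+9)*((x*8)+(x+4)))*x)
Apply DISTRIBUTE at L (target: ((x+9)*((x*8)+(x+4)))): (((x+9)*((x*8)+(x+4)))*x) -> ((((x+9)*(x*8))+((x+9)*(x+4)))*x)
Apply FACTOR at L (target: (((x+9)*(x*8))+((x+9)*(x+4)))): ((((x+9)*(x*8))+((x+9)*(x+4)))*x) -> (((x+9)*((x*8)+(x+4)))*x)
Apply DISTRIBUTE at L (target: ((x+9)*((x*8)+(x+4)))): (((x+9)*((x*8)+(x+4)))*x) -> ((((x+9)*(x*8))+((x+9)*(x+4)))*x)

Answer: ((((x+9)*(x*8))+((x+9)*(x+4)))*x)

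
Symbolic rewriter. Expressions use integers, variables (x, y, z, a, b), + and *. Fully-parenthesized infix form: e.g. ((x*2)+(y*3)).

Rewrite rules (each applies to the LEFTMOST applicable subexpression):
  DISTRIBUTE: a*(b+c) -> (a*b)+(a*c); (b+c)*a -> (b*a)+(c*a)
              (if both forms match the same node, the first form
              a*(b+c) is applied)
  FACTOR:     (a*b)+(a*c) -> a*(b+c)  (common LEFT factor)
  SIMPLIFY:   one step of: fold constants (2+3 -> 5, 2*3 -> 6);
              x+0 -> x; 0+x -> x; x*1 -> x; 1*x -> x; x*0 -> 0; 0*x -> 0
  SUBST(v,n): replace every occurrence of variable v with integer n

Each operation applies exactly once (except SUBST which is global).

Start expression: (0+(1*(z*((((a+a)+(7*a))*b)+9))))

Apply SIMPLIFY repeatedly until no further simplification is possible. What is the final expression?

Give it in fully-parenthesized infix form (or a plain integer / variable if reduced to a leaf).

Answer: (z*((((a+a)+(7*a))*b)+9))

Derivation:
Start: (0+(1*(z*((((a+a)+(7*a))*b)+9))))
Step 1: at root: (0+(1*(z*((((a+a)+(7*a))*b)+9)))) -> (1*(z*((((a+a)+(7*a))*b)+9))); overall: (0+(1*(z*((((a+a)+(7*a))*b)+9)))) -> (1*(z*((((a+a)+(7*a))*b)+9)))
Step 2: at root: (1*(z*((((a+a)+(7*a))*b)+9))) -> (z*((((a+a)+(7*a))*b)+9)); overall: (1*(z*((((a+a)+(7*a))*b)+9))) -> (z*((((a+a)+(7*a))*b)+9))
Fixed point: (z*((((a+a)+(7*a))*b)+9))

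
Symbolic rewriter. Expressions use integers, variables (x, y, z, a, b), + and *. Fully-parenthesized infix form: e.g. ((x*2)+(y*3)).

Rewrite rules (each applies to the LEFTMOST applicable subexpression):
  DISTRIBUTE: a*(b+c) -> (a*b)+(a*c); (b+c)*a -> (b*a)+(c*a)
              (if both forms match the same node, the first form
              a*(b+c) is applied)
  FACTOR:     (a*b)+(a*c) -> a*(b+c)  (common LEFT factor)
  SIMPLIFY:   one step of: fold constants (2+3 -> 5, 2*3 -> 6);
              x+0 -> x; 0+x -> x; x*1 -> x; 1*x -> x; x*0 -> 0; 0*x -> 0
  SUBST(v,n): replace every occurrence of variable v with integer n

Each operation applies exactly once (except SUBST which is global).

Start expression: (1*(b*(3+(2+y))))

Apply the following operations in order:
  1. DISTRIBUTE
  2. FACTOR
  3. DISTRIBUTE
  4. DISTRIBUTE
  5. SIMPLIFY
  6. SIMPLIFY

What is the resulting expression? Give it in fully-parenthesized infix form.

Start: (1*(b*(3+(2+y))))
Apply DISTRIBUTE at R (target: (b*(3+(2+y)))): (1*(b*(3+(2+y)))) -> (1*((b*3)+(b*(2+y))))
Apply FACTOR at R (target: ((b*3)+(b*(2+y)))): (1*((b*3)+(b*(2+y)))) -> (1*(b*(3+(2+y))))
Apply DISTRIBUTE at R (target: (b*(3+(2+y)))): (1*(b*(3+(2+y)))) -> (1*((b*3)+(b*(2+y))))
Apply DISTRIBUTE at root (target: (1*((b*3)+(b*(2+y))))): (1*((b*3)+(b*(2+y)))) -> ((1*(b*3))+(1*(b*(2+y))))
Apply SIMPLIFY at L (target: (1*(b*3))): ((1*(b*3))+(1*(b*(2+y)))) -> ((b*3)+(1*(b*(2+y))))
Apply SIMPLIFY at R (target: (1*(b*(2+y)))): ((b*3)+(1*(b*(2+y)))) -> ((b*3)+(b*(2+y)))

Answer: ((b*3)+(b*(2+y)))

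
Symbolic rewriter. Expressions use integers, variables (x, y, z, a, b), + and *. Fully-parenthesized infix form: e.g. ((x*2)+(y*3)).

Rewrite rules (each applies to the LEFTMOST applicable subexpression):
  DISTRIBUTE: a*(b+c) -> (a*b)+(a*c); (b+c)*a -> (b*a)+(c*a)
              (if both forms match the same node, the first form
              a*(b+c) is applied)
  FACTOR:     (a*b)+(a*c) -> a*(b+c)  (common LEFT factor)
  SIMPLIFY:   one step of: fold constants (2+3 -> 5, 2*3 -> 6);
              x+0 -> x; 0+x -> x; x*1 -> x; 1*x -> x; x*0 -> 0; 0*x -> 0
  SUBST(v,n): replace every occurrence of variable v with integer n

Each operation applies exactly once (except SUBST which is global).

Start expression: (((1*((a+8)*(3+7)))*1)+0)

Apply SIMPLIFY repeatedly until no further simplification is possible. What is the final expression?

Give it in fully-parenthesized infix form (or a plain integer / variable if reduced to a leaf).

Answer: ((a+8)*10)

Derivation:
Start: (((1*((a+8)*(3+7)))*1)+0)
Step 1: at root: (((1*((a+8)*(3+7)))*1)+0) -> ((1*((a+8)*(3+7)))*1); overall: (((1*((a+8)*(3+7)))*1)+0) -> ((1*((a+8)*(3+7)))*1)
Step 2: at root: ((1*((a+8)*(3+7)))*1) -> (1*((a+8)*(3+7))); overall: ((1*((a+8)*(3+7)))*1) -> (1*((a+8)*(3+7)))
Step 3: at root: (1*((a+8)*(3+7))) -> ((a+8)*(3+7)); overall: (1*((a+8)*(3+7))) -> ((a+8)*(3+7))
Step 4: at R: (3+7) -> 10; overall: ((a+8)*(3+7)) -> ((a+8)*10)
Fixed point: ((a+8)*10)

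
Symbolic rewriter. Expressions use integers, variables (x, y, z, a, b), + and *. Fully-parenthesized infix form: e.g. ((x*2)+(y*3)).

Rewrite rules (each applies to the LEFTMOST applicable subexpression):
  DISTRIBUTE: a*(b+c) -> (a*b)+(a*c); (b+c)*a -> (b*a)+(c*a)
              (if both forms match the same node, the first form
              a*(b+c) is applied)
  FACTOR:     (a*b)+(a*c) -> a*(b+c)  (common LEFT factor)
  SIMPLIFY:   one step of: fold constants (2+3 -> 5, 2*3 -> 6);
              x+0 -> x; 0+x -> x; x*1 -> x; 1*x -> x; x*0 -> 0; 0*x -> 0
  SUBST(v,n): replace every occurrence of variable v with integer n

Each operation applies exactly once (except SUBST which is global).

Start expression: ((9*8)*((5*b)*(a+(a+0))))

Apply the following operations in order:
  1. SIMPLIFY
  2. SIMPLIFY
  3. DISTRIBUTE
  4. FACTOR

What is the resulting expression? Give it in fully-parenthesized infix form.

Start: ((9*8)*((5*b)*(a+(a+0))))
Apply SIMPLIFY at L (target: (9*8)): ((9*8)*((5*b)*(a+(a+0)))) -> (72*((5*b)*(a+(a+0))))
Apply SIMPLIFY at RRR (target: (a+0)): (72*((5*b)*(a+(a+0)))) -> (72*((5*b)*(a+a)))
Apply DISTRIBUTE at R (target: ((5*b)*(a+a))): (72*((5*b)*(a+a))) -> (72*(((5*b)*a)+((5*b)*a)))
Apply FACTOR at R (target: (((5*b)*a)+((5*b)*a))): (72*(((5*b)*a)+((5*b)*a))) -> (72*((5*b)*(a+a)))

Answer: (72*((5*b)*(a+a)))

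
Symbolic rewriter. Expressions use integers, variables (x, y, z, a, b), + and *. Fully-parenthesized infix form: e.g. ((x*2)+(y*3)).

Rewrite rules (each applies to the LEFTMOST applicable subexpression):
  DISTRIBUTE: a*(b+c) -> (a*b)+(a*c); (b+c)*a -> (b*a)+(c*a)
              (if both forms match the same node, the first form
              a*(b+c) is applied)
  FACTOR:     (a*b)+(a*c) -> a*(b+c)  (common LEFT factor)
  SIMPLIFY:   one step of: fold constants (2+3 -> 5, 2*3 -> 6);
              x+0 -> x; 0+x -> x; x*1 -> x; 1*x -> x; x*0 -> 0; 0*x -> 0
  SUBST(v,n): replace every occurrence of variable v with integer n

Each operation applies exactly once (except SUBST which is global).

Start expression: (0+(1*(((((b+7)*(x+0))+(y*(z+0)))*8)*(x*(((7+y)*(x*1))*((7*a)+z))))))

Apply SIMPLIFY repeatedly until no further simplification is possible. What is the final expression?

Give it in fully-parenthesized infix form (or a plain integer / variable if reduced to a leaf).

Start: (0+(1*(((((b+7)*(x+0))+(y*(z+0)))*8)*(x*(((7+y)*(x*1))*((7*a)+z))))))
Step 1: at root: (0+(1*(((((b+7)*(x+0))+(y*(z+0)))*8)*(x*(((7+y)*(x*1))*((7*a)+z)))))) -> (1*(((((b+7)*(x+0))+(y*(z+0)))*8)*(x*(((7+y)*(x*1))*((7*a)+z))))); overall: (0+(1*(((((b+7)*(x+0))+(y*(z+0)))*8)*(x*(((7+y)*(x*1))*((7*a)+z)))))) -> (1*(((((b+7)*(x+0))+(y*(z+0)))*8)*(x*(((7+y)*(x*1))*((7*a)+z)))))
Step 2: at root: (1*(((((b+7)*(x+0))+(y*(z+0)))*8)*(x*(((7+y)*(x*1))*((7*a)+z))))) -> (((((b+7)*(x+0))+(y*(z+0)))*8)*(x*(((7+y)*(x*1))*((7*a)+z)))); overall: (1*(((((b+7)*(x+0))+(y*(z+0)))*8)*(x*(((7+y)*(x*1))*((7*a)+z))))) -> (((((b+7)*(x+0))+(y*(z+0)))*8)*(x*(((7+y)*(x*1))*((7*a)+z))))
Step 3: at LLLR: (x+0) -> x; overall: (((((b+7)*(x+0))+(y*(z+0)))*8)*(x*(((7+y)*(x*1))*((7*a)+z)))) -> (((((b+7)*x)+(y*(z+0)))*8)*(x*(((7+y)*(x*1))*((7*a)+z))))
Step 4: at LLRR: (z+0) -> z; overall: (((((b+7)*x)+(y*(z+0)))*8)*(x*(((7+y)*(x*1))*((7*a)+z)))) -> (((((b+7)*x)+(y*z))*8)*(x*(((7+y)*(x*1))*((7*a)+z))))
Step 5: at RRLR: (x*1) -> x; overall: (((((b+7)*x)+(y*z))*8)*(x*(((7+y)*(x*1))*((7*a)+z)))) -> (((((b+7)*x)+(y*z))*8)*(x*(((7+y)*x)*((7*a)+z))))
Fixed point: (((((b+7)*x)+(y*z))*8)*(x*(((7+y)*x)*((7*a)+z))))

Answer: (((((b+7)*x)+(y*z))*8)*(x*(((7+y)*x)*((7*a)+z))))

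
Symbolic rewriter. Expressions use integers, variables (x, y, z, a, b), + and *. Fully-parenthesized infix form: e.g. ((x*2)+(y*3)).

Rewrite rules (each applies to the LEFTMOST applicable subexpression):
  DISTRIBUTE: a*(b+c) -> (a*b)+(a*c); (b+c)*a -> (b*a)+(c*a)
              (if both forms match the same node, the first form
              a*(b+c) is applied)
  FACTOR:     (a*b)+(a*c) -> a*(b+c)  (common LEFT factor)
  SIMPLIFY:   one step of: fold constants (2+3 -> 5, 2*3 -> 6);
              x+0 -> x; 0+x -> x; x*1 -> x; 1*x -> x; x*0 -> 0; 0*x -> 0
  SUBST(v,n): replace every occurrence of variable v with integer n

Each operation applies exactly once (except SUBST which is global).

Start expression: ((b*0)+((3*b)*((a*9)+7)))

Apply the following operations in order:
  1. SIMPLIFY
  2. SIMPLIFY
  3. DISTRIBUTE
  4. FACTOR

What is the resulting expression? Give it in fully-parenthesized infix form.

Start: ((b*0)+((3*b)*((a*9)+7)))
Apply SIMPLIFY at L (target: (b*0)): ((b*0)+((3*b)*((a*9)+7))) -> (0+((3*b)*((a*9)+7)))
Apply SIMPLIFY at root (target: (0+((3*b)*((a*9)+7)))): (0+((3*b)*((a*9)+7))) -> ((3*b)*((a*9)+7))
Apply DISTRIBUTE at root (target: ((3*b)*((a*9)+7))): ((3*b)*((a*9)+7)) -> (((3*b)*(a*9))+((3*b)*7))
Apply FACTOR at root (target: (((3*b)*(a*9))+((3*b)*7))): (((3*b)*(a*9))+((3*b)*7)) -> ((3*b)*((a*9)+7))

Answer: ((3*b)*((a*9)+7))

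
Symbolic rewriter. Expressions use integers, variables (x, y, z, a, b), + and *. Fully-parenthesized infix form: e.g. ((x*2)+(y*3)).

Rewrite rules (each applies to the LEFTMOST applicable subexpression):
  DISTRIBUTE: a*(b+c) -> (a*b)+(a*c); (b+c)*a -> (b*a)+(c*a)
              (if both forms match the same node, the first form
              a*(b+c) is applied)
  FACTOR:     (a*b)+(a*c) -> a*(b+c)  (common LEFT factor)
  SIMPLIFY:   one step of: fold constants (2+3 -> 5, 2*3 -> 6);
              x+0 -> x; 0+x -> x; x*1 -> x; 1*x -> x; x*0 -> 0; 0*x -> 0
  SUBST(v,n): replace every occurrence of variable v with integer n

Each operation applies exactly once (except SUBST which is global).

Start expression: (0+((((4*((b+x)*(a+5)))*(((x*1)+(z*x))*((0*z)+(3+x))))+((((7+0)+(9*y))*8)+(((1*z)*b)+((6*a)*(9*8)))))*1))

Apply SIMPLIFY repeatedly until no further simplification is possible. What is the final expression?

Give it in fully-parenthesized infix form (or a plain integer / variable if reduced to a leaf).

Answer: (((4*((b+x)*(a+5)))*((x+(z*x))*(3+x)))+(((7+(9*y))*8)+((z*b)+((6*a)*72))))

Derivation:
Start: (0+((((4*((b+x)*(a+5)))*(((x*1)+(z*x))*((0*z)+(3+x))))+((((7+0)+(9*y))*8)+(((1*z)*b)+((6*a)*(9*8)))))*1))
Step 1: at root: (0+((((4*((b+x)*(a+5)))*(((x*1)+(z*x))*((0*z)+(3+x))))+((((7+0)+(9*y))*8)+(((1*z)*b)+((6*a)*(9*8)))))*1)) -> ((((4*((b+x)*(a+5)))*(((x*1)+(z*x))*((0*z)+(3+x))))+((((7+0)+(9*y))*8)+(((1*z)*b)+((6*a)*(9*8)))))*1); overall: (0+((((4*((b+x)*(a+5)))*(((x*1)+(z*x))*((0*z)+(3+x))))+((((7+0)+(9*y))*8)+(((1*z)*b)+((6*a)*(9*8)))))*1)) -> ((((4*((b+x)*(a+5)))*(((x*1)+(z*x))*((0*z)+(3+x))))+((((7+0)+(9*y))*8)+(((1*z)*b)+((6*a)*(9*8)))))*1)
Step 2: at root: ((((4*((b+x)*(a+5)))*(((x*1)+(z*x))*((0*z)+(3+x))))+((((7+0)+(9*y))*8)+(((1*z)*b)+((6*a)*(9*8)))))*1) -> (((4*((b+x)*(a+5)))*(((x*1)+(z*x))*((0*z)+(3+x))))+((((7+0)+(9*y))*8)+(((1*z)*b)+((6*a)*(9*8))))); overall: ((((4*((b+x)*(a+5)))*(((x*1)+(z*x))*((0*z)+(3+x))))+((((7+0)+(9*y))*8)+(((1*z)*b)+((6*a)*(9*8)))))*1) -> (((4*((b+x)*(a+5)))*(((x*1)+(z*x))*((0*z)+(3+x))))+((((7+0)+(9*y))*8)+(((1*z)*b)+((6*a)*(9*8)))))
Step 3: at LRLL: (x*1) -> x; overall: (((4*((b+x)*(a+5)))*(((x*1)+(z*x))*((0*z)+(3+x))))+((((7+0)+(9*y))*8)+(((1*z)*b)+((6*a)*(9*8))))) -> (((4*((b+x)*(a+5)))*((x+(z*x))*((0*z)+(3+x))))+((((7+0)+(9*y))*8)+(((1*z)*b)+((6*a)*(9*8)))))
Step 4: at LRRL: (0*z) -> 0; overall: (((4*((b+x)*(a+5)))*((x+(z*x))*((0*z)+(3+x))))+((((7+0)+(9*y))*8)+(((1*z)*b)+((6*a)*(9*8))))) -> (((4*((b+x)*(a+5)))*((x+(z*x))*(0+(3+x))))+((((7+0)+(9*y))*8)+(((1*z)*b)+((6*a)*(9*8)))))
Step 5: at LRR: (0+(3+x)) -> (3+x); overall: (((4*((b+x)*(a+5)))*((x+(z*x))*(0+(3+x))))+((((7+0)+(9*y))*8)+(((1*z)*b)+((6*a)*(9*8))))) -> (((4*((b+x)*(a+5)))*((x+(z*x))*(3+x)))+((((7+0)+(9*y))*8)+(((1*z)*b)+((6*a)*(9*8)))))
Step 6: at RLLL: (7+0) -> 7; overall: (((4*((b+x)*(a+5)))*((x+(z*x))*(3+x)))+((((7+0)+(9*y))*8)+(((1*z)*b)+((6*a)*(9*8))))) -> (((4*((b+x)*(a+5)))*((x+(z*x))*(3+x)))+(((7+(9*y))*8)+(((1*z)*b)+((6*a)*(9*8)))))
Step 7: at RRLL: (1*z) -> z; overall: (((4*((b+x)*(a+5)))*((x+(z*x))*(3+x)))+(((7+(9*y))*8)+(((1*z)*b)+((6*a)*(9*8))))) -> (((4*((b+x)*(a+5)))*((x+(z*x))*(3+x)))+(((7+(9*y))*8)+((z*b)+((6*a)*(9*8)))))
Step 8: at RRRR: (9*8) -> 72; overall: (((4*((b+x)*(a+5)))*((x+(z*x))*(3+x)))+(((7+(9*y))*8)+((z*b)+((6*a)*(9*8))))) -> (((4*((b+x)*(a+5)))*((x+(z*x))*(3+x)))+(((7+(9*y))*8)+((z*b)+((6*a)*72))))
Fixed point: (((4*((b+x)*(a+5)))*((x+(z*x))*(3+x)))+(((7+(9*y))*8)+((z*b)+((6*a)*72))))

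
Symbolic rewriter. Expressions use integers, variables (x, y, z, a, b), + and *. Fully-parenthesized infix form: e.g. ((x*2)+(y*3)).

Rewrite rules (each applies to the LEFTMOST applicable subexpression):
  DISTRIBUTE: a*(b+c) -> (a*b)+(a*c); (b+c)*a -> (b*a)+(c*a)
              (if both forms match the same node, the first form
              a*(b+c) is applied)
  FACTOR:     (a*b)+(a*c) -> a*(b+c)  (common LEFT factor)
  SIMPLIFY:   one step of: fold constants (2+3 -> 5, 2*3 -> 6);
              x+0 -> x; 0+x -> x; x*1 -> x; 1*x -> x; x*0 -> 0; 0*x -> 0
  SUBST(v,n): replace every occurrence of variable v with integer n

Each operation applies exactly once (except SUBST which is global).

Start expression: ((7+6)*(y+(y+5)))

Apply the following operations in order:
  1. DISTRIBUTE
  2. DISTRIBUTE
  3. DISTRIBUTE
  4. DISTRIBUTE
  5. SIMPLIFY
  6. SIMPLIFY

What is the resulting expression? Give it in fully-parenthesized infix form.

Answer: (((7*y)+(6*y))+(((7*y)+(6*y))+65))

Derivation:
Start: ((7+6)*(y+(y+5)))
Apply DISTRIBUTE at root (target: ((7+6)*(y+(y+5)))): ((7+6)*(y+(y+5))) -> (((7+6)*y)+((7+6)*(y+5)))
Apply DISTRIBUTE at L (target: ((7+6)*y)): (((7+6)*y)+((7+6)*(y+5))) -> (((7*y)+(6*y))+((7+6)*(y+5)))
Apply DISTRIBUTE at R (target: ((7+6)*(y+5))): (((7*y)+(6*y))+((7+6)*(y+5))) -> (((7*y)+(6*y))+(((7+6)*y)+((7+6)*5)))
Apply DISTRIBUTE at RL (target: ((7+6)*y)): (((7*y)+(6*y))+(((7+6)*y)+((7+6)*5))) -> (((7*y)+(6*y))+(((7*y)+(6*y))+((7+6)*5)))
Apply SIMPLIFY at RRL (target: (7+6)): (((7*y)+(6*y))+(((7*y)+(6*y))+((7+6)*5))) -> (((7*y)+(6*y))+(((7*y)+(6*y))+(13*5)))
Apply SIMPLIFY at RR (target: (13*5)): (((7*y)+(6*y))+(((7*y)+(6*y))+(13*5))) -> (((7*y)+(6*y))+(((7*y)+(6*y))+65))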